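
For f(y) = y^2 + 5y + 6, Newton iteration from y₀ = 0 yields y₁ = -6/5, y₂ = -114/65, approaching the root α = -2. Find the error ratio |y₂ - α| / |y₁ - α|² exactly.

y₁ - α = -6/5 - (-2) = -6/5 + 2 = 4/5, so |y₁ - α| = 4/5.
y₂ - α = -114/65 - (-2) = -114/65 + 2 = 16/65, so |y₂ - α| = 16/65.
|y₁ - α|² = 16/25.
Ratio = (16/65) / (16/25) = 5/13.

5/13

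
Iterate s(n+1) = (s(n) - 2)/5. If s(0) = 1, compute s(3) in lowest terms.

s(1) = (1 - 2)/5 = -1/5.
s(2) = ((-1/5) - 2)/5 = -11/25.
s(3) = ((-11/25) - 2)/5 = -61/125.

-61/125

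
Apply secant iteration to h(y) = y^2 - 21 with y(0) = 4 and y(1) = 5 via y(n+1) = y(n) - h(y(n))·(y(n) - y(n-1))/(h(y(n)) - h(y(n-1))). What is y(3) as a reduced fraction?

197/43

h(4) = -5, h(5) = 4. y(2) = 5 - 4·(5 - 4)/(4 - (-5)) = 41/9.
h(5) = 4, h(41/9) = -20/81. y(3) = (41/9) - (-20/81)·((41/9) - 5)/((-20/81) - 4) = 197/43.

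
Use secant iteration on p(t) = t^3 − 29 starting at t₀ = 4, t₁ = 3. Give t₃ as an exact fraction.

115637/37633

p(4) = 35, p(3) = −2. t₂ = 3 − (−2)·(3 − 4)/((−2) − 35) = 113/37.
p(3) = −2, p(113/37) = −26040/50653. t₃ = (113/37) − (−26040/50653)·((113/37) − 3)/((−26040/50653) − (−2)) = 115637/37633.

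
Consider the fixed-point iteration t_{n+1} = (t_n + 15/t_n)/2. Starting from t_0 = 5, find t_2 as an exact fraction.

t_1 = (5 + 15/5)/2 = 4.
t_2 = (4 + 15/4)/2 = 31/8.

31/8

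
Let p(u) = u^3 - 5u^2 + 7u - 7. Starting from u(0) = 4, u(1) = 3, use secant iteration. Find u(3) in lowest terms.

444/121

p(4) = 5, p(3) = -4. u(2) = 3 - (-4)·(3 - 4)/((-4) - 5) = 31/9.
p(3) = -4, p(31/9) = -980/729. u(3) = (31/9) - (-980/729)·((31/9) - 3)/((-980/729) - (-4)) = 444/121.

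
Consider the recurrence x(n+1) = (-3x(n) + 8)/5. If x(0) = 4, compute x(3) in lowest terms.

x(1) = (-3·4 + 8)/5 = -4/5.
x(2) = (-3·(-4/5) + 8)/5 = 52/25.
x(3) = (-3·(52/25) + 8)/5 = 44/125.

44/125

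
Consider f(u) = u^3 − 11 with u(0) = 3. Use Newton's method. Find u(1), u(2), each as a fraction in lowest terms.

u(1) = 65/27, u(2) = 765763/342225

f'(u) = 3u^2.
f(3) = 16, f'(3) = 27, so u(1) = 3 − 16/27 = 65/27.
f(65/27) = 58112/19683, f'(65/27) = 4225/243, so u(2) = (65/27) − (58112/19683)/(4225/243) = 765763/342225.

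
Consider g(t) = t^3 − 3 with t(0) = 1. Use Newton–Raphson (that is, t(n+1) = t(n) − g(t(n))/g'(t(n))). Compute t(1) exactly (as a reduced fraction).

5/3

g'(t) = 3t^2.
g(1) = −2, g'(1) = 3, so t(1) = 1 − (−2)/3 = 5/3.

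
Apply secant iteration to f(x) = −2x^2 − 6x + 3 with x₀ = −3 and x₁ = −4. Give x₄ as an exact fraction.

f(−3) = 3, f(−4) = −5. x₂ = (−4) − (−5)·((−4) − (−3))/((−5) − 3) = −27/8.
f(−4) = −5, f(−27/8) = 15/32. x₃ = (−27/8) − (15/32)·((−27/8) − (−4))/((15/32) − (−5)) = −24/7.
f(−27/8) = 15/32, f(−24/7) = 3/49. x₄ = (−24/7) − (3/49)·((−24/7) − (−27/8))/((3/49) − (15/32)) = −244/71.

−244/71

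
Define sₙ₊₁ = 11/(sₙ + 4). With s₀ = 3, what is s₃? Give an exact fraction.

s₁ = 11/(3 + 4) = 11/7.
s₂ = 11/(11/7 + 4) = 77/39.
s₃ = 11/(77/39 + 4) = 429/233.

429/233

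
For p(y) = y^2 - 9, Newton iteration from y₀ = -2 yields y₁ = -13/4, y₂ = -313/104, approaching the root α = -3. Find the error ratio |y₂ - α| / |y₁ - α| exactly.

1/26

y₁ - α = -13/4 - (-3) = -13/4 + 3 = -1/4, so |y₁ - α| = 1/4.
y₂ - α = -313/104 - (-3) = -313/104 + 3 = -1/104, so |y₂ - α| = 1/104.
Ratio = (1/104) / (1/4) = 1/26.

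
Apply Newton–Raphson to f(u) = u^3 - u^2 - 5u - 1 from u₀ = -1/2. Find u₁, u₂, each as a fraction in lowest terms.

u₁ = -2/13, u₂ = -2129/10153

f'(u) = 3u^2 - 2u - 5.
f(-1/2) = 9/8, f'(-1/2) = -13/4, so u₁ = (-1/2) - (9/8)/(-13/4) = -2/13.
f(-2/13) = -567/2197, f'(-2/13) = -781/169, so u₂ = (-2/13) - (-567/2197)/(-781/169) = -2129/10153.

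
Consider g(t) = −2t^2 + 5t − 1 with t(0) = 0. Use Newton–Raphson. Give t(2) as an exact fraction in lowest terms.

g'(t) = −4t + 5.
g(0) = −1, g'(0) = 5, so t(1) = 0 − (−1)/5 = 1/5.
g(1/5) = −2/25, g'(1/5) = 21/5, so t(2) = (1/5) − (−2/25)/(21/5) = 23/105.

23/105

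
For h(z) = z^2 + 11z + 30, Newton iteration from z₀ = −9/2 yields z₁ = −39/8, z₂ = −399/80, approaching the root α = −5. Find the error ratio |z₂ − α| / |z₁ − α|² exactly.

z₁ − α = −39/8 − (−5) = −39/8 + 5 = 1/8, so |z₁ − α| = 1/8.
z₂ − α = −399/80 − (−5) = −399/80 + 5 = 1/80, so |z₂ − α| = 1/80.
|z₁ − α|² = 1/64.
Ratio = (1/80) / (1/64) = 4/5.

4/5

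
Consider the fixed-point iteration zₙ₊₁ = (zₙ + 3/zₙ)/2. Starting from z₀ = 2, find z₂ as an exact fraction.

97/56

z₁ = (2 + 3/2)/2 = 7/4.
z₂ = (7/4 + 3/(7/4))/2 = 97/56.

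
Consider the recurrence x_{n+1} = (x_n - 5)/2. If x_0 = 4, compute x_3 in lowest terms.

x_1 = (4 - 5)/2 = -1/2.
x_2 = ((-1/2) - 5)/2 = -11/4.
x_3 = ((-11/4) - 5)/2 = -31/8.

-31/8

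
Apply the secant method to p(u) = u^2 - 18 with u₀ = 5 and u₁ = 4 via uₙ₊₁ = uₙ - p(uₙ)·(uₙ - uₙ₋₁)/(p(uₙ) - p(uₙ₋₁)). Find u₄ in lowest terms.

11960/2819

p(5) = 7, p(4) = -2. u₂ = 4 - (-2)·(4 - 5)/((-2) - 7) = 38/9.
p(4) = -2, p(38/9) = -14/81. u₃ = (38/9) - (-14/81)·((38/9) - 4)/((-14/81) - (-2)) = 157/37.
p(38/9) = -14/81, p(157/37) = 7/1369. u₄ = (157/37) - (7/1369)·((157/37) - (38/9))/((7/1369) - (-14/81)) = 11960/2819.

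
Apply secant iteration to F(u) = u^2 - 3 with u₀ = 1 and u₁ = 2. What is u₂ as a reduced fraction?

F(1) = -2, F(2) = 1. u₂ = 2 - 1·(2 - 1)/(1 - (-2)) = 5/3.

5/3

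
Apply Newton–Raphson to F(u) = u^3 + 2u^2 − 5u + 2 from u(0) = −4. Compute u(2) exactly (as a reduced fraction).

F'(u) = 3u^2 + 4u − 5.
F(−4) = −10, F'(−4) = 27, so u(1) = (−4) − (−10)/27 = −98/27.
F(−98/27) = −26000/19683, F'(−98/27) = 4861/243, so u(2) = (−98/27) − (−26000/19683)/(4861/243) = −1403134/393741.

−1403134/393741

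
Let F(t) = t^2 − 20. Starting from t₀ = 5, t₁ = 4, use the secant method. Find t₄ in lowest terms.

1364/305

F(5) = 5, F(4) = −4. t₂ = 4 − (−4)·(4 − 5)/((−4) − 5) = 40/9.
F(4) = −4, F(40/9) = −20/81. t₃ = (40/9) − (−20/81)·((40/9) − 4)/((−20/81) − (−4)) = 85/19.
F(40/9) = −20/81, F(85/19) = 5/361. t₄ = (85/19) − (5/361)·((85/19) − (40/9))/((5/361) − (−20/81)) = 1364/305.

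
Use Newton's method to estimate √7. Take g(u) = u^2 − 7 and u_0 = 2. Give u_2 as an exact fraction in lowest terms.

233/88

g'(u) = 2u.
g(2) = −3, g'(2) = 4, so u_1 = 2 − (−3)/4 = 11/4.
g(11/4) = 9/16, g'(11/4) = 11/2, so u_2 = (11/4) − (9/16)/(11/2) = 233/88.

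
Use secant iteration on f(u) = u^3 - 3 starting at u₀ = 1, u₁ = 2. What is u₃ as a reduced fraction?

f(1) = -2, f(2) = 5. u₂ = 2 - 5·(2 - 1)/(5 - (-2)) = 9/7.
f(2) = 5, f(9/7) = -300/343. u₃ = (9/7) - (-300/343)·((9/7) - 2)/((-300/343) - 5) = 561/403.

561/403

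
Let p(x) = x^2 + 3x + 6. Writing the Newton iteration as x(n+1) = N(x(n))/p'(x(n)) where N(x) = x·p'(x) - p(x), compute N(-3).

3

p'(x) = 2x + 3.
N(x) = x·p'(x) - p(x) = x·(2x + 3) - (x^2 + 3x + 6) = x^2 - 6.
N(-3) = 3.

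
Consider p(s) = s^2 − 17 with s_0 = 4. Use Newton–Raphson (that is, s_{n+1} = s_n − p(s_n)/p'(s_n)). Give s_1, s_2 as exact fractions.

p'(s) = 2s.
p(4) = −1, p'(4) = 8, so s_1 = 4 − (−1)/8 = 33/8.
p(33/8) = 1/64, p'(33/8) = 33/4, so s_2 = (33/8) − (1/64)/(33/4) = 2177/528.

s_1 = 33/8, s_2 = 2177/528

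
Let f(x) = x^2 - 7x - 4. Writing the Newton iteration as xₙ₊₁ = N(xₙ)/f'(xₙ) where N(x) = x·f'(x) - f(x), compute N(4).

f'(x) = 2x - 7.
N(x) = x·f'(x) - f(x) = x·(2x - 7) - (x^2 - 7x - 4) = x^2 + 4.
N(4) = 20.

20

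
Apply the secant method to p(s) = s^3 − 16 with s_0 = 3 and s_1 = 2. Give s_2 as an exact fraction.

46/19

p(3) = 11, p(2) = −8. s_2 = 2 − (−8)·(2 − 3)/((−8) − 11) = 46/19.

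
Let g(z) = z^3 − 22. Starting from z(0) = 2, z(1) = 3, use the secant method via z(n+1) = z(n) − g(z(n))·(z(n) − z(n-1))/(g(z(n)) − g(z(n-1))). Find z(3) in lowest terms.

g(2) = −14, g(3) = 5. z(2) = 3 − 5·(3 − 2)/(5 − (−14)) = 52/19.
g(3) = 5, g(52/19) = −10290/6859. z(3) = (52/19) − (−10290/6859)·((52/19) − 3)/((−10290/6859) − 5) = 24946/8917.

24946/8917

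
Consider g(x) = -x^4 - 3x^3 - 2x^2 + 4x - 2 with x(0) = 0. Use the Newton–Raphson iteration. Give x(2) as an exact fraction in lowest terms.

g'(x) = -4x^3 - 9x^2 - 4x + 4.
g(0) = -2, g'(0) = 4, so x(1) = 0 - (-2)/4 = 1/2.
g(1/2) = -15/16, g'(1/2) = -3/4, so x(2) = (1/2) - (-15/16)/(-3/4) = -3/4.

-3/4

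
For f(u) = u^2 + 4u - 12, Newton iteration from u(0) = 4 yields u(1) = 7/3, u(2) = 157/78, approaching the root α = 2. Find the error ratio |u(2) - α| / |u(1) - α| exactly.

1/26

u(1) - α = 7/3 - 2 = 1/3, so |u(1) - α| = 1/3.
u(2) - α = 157/78 - 2 = 1/78, so |u(2) - α| = 1/78.
Ratio = (1/78) / (1/3) = 1/26.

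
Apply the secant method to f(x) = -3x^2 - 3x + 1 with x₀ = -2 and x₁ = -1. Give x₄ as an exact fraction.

-77/61

f(-2) = -5, f(-1) = 1. x₂ = (-1) - 1·((-1) - (-2))/(1 - (-5)) = -7/6.
f(-1) = 1, f(-7/6) = 5/12. x₃ = (-7/6) - (5/12)·((-7/6) - (-1))/((5/12) - 1) = -9/7.
f(-7/6) = 5/12, f(-9/7) = -5/49. x₄ = (-9/7) - (-5/49)·((-9/7) - (-7/6))/((-5/49) - (5/12)) = -77/61.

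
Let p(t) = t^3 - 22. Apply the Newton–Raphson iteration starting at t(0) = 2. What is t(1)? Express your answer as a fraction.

19/6

p'(t) = 3t^2.
p(2) = -14, p'(2) = 12, so t(1) = 2 - (-14)/12 = 19/6.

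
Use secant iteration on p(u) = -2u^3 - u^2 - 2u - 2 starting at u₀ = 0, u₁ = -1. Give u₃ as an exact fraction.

p(0) = -2, p(-1) = 1. u₂ = (-1) - 1·((-1) - 0)/(1 - (-2)) = -2/3.
p(-1) = 1, p(-2/3) = -14/27. u₃ = (-2/3) - (-14/27)·((-2/3) - (-1))/((-14/27) - 1) = -32/41.

-32/41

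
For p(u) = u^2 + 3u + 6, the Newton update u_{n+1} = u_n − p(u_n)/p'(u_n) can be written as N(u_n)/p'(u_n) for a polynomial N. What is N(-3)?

p'(u) = 2u + 3.
N(u) = u·p'(u) − p(u) = u·(2u + 3) − (u^2 + 3u + 6) = u^2 − 6.
N(-3) = 3.

3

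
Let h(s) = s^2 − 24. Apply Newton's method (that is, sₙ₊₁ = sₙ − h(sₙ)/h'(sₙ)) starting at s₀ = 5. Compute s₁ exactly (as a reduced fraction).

49/10

h'(s) = 2s.
h(5) = 1, h'(5) = 10, so s₁ = 5 − 1/10 = 49/10.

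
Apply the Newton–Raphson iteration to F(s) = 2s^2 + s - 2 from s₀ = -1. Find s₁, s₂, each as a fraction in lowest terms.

F'(s) = 4s + 1.
F(-1) = -1, F'(-1) = -3, so s₁ = (-1) - (-1)/(-3) = -4/3.
F(-4/3) = 2/9, F'(-4/3) = -13/3, so s₂ = (-4/3) - (2/9)/(-13/3) = -50/39.

s₁ = -4/3, s₂ = -50/39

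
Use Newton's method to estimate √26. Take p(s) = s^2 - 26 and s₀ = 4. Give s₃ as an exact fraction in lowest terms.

p'(s) = 2s.
p(4) = -10, p'(4) = 8, so s₁ = 4 - (-10)/8 = 21/4.
p(21/4) = 25/16, p'(21/4) = 21/2, so s₂ = (21/4) - (25/16)/(21/2) = 857/168.
p(857/168) = 625/28224, p'(857/168) = 857/84, so s₃ = (857/168) - (625/28224)/(857/84) = 1468273/287952.

1468273/287952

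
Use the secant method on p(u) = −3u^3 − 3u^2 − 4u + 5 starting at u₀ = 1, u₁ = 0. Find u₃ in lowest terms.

p(1) = −5, p(0) = 5. u₂ = 0 − 5·(0 − 1)/(5 − (−5)) = 1/2.
p(0) = 5, p(1/2) = 15/8. u₃ = (1/2) − (15/8)·((1/2) − 0)/((15/8) − 5) = 4/5.

4/5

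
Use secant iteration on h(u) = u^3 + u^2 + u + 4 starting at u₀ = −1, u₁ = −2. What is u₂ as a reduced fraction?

−8/5

h(−1) = 3, h(−2) = −2. u₂ = (−2) − (−2)·((−2) − (−1))/((−2) − 3) = −8/5.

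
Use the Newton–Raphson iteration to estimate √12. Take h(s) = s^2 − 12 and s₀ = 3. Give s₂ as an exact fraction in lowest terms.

h'(s) = 2s.
h(3) = −3, h'(3) = 6, so s₁ = 3 − (−3)/6 = 7/2.
h(7/2) = 1/4, h'(7/2) = 7, so s₂ = (7/2) − (1/4)/7 = 97/28.

97/28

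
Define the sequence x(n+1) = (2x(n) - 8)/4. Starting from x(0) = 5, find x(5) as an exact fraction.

-119/32

x(1) = (2·5 - 8)/4 = 1/2.
x(2) = (2·(1/2) - 8)/4 = -7/4.
x(3) = (2·(-7/4) - 8)/4 = -23/8.
x(4) = (2·(-23/8) - 8)/4 = -55/16.
x(5) = (2·(-55/16) - 8)/4 = -119/32.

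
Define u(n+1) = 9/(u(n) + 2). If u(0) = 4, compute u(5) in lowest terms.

u(1) = 9/(4 + 2) = 3/2.
u(2) = 9/(3/2 + 2) = 18/7.
u(3) = 9/(18/7 + 2) = 63/32.
u(4) = 9/(63/32 + 2) = 288/127.
u(5) = 9/(288/127 + 2) = 1143/542.

1143/542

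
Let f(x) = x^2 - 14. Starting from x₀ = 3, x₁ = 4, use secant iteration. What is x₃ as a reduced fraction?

101/27

f(3) = -5, f(4) = 2. x₂ = 4 - 2·(4 - 3)/(2 - (-5)) = 26/7.
f(4) = 2, f(26/7) = -10/49. x₃ = (26/7) - (-10/49)·((26/7) - 4)/((-10/49) - 2) = 101/27.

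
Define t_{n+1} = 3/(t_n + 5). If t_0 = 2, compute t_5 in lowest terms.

t_1 = 3/(2 + 5) = 3/7.
t_2 = 3/(3/7 + 5) = 21/38.
t_3 = 3/(21/38 + 5) = 114/211.
t_4 = 3/(114/211 + 5) = 633/1169.
t_5 = 3/(633/1169 + 5) = 3507/6478.

3507/6478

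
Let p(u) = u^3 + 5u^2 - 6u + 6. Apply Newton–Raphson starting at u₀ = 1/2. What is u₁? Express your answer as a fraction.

18

p'(u) = 3u^2 + 10u - 6.
p(1/2) = 35/8, p'(1/2) = -1/4, so u₁ = (1/2) - (35/8)/(-1/4) = 18.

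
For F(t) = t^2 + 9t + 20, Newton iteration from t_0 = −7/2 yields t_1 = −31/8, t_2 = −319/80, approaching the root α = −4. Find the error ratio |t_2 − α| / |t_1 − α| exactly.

t_1 − α = −31/8 − (−4) = −31/8 + 4 = 1/8, so |t_1 − α| = 1/8.
t_2 − α = −319/80 − (−4) = −319/80 + 4 = 1/80, so |t_2 − α| = 1/80.
Ratio = (1/80) / (1/8) = 1/10.

1/10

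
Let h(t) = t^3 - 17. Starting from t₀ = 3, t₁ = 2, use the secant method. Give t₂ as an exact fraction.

47/19

h(3) = 10, h(2) = -9. t₂ = 2 - (-9)·(2 - 3)/((-9) - 10) = 47/19.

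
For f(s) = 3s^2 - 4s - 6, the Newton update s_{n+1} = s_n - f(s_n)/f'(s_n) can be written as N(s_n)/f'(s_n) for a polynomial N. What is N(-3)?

33

f'(s) = 6s - 4.
N(s) = s·f'(s) - f(s) = s·(6s - 4) - (3s^2 - 4s - 6) = 3s^2 + 6.
N(-3) = 33.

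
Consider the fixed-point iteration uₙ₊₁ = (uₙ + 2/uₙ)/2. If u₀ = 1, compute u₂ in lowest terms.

17/12

u₁ = (1 + 2/1)/2 = 3/2.
u₂ = (3/2 + 2/(3/2))/2 = 17/12.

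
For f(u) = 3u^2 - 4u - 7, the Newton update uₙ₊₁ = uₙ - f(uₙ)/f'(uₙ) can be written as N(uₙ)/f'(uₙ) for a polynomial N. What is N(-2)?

f'(u) = 6u - 4.
N(u) = u·f'(u) - f(u) = u·(6u - 4) - (3u^2 - 4u - 7) = 3u^2 + 7.
N(-2) = 19.

19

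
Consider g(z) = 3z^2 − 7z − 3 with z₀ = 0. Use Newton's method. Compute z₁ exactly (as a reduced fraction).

−3/7

g'(z) = 6z − 7.
g(0) = −3, g'(0) = −7, so z₁ = 0 − (−3)/(−7) = −3/7.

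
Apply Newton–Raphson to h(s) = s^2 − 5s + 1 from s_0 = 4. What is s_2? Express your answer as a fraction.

h'(s) = 2s − 5.
h(4) = −3, h'(4) = 3, so s_1 = 4 − (−3)/3 = 5.
h(5) = 1, h'(5) = 5, so s_2 = 5 − 1/5 = 24/5.

24/5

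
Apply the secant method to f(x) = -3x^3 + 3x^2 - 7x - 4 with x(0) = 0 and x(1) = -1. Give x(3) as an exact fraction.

f(0) = -4, f(-1) = 9. x(2) = (-1) - 9·((-1) - 0)/(9 - (-4)) = -4/13.
f(-1) = 9, f(-4/13) = -3240/2197. x(3) = (-4/13) - (-3240/2197)·((-4/13) - (-1))/((-3240/2197) - 9) = -1036/2557.

-1036/2557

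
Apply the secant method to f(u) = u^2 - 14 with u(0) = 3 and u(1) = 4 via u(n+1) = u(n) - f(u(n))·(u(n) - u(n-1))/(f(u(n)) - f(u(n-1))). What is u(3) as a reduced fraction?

f(3) = -5, f(4) = 2. u(2) = 4 - 2·(4 - 3)/(2 - (-5)) = 26/7.
f(4) = 2, f(26/7) = -10/49. u(3) = (26/7) - (-10/49)·((26/7) - 4)/((-10/49) - 2) = 101/27.

101/27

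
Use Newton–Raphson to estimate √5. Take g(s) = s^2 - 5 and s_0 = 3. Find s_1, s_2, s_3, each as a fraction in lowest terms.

s_1 = 7/3, s_2 = 47/21, s_3 = 2207/987

g'(s) = 2s.
g(3) = 4, g'(3) = 6, so s_1 = 3 - 4/6 = 7/3.
g(7/3) = 4/9, g'(7/3) = 14/3, so s_2 = (7/3) - (4/9)/(14/3) = 47/21.
g(47/21) = 4/441, g'(47/21) = 94/21, so s_3 = (47/21) - (4/441)/(94/21) = 2207/987.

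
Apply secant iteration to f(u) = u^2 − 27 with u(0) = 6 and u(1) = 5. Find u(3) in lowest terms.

291/56

f(6) = 9, f(5) = −2. u(2) = 5 − (−2)·(5 − 6)/((−2) − 9) = 57/11.
f(5) = −2, f(57/11) = −18/121. u(3) = (57/11) − (−18/121)·((57/11) − 5)/((−18/121) − (−2)) = 291/56.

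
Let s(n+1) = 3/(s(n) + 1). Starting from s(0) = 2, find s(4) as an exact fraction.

15/11

s(1) = 3/(2 + 1) = 1.
s(2) = 3/(1 + 1) = 3/2.
s(3) = 3/(3/2 + 1) = 6/5.
s(4) = 3/(6/5 + 1) = 15/11.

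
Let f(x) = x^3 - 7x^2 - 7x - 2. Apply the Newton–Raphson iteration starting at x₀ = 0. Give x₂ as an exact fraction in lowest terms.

-158/315

f'(x) = 3x^2 - 14x - 7.
f(0) = -2, f'(0) = -7, so x₁ = 0 - (-2)/(-7) = -2/7.
f(-2/7) = -204/343, f'(-2/7) = -135/49, so x₂ = (-2/7) - (-204/343)/(-135/49) = -158/315.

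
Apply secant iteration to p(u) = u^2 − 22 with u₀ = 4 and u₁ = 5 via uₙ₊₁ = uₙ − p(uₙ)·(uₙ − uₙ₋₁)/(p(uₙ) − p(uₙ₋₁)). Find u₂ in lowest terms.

p(4) = −6, p(5) = 3. u₂ = 5 − 3·(5 − 4)/(3 − (−6)) = 14/3.

14/3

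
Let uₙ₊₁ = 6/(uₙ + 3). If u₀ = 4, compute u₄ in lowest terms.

u₁ = 6/(4 + 3) = 6/7.
u₂ = 6/(6/7 + 3) = 14/9.
u₃ = 6/(14/9 + 3) = 54/41.
u₄ = 6/(54/41 + 3) = 82/59.

82/59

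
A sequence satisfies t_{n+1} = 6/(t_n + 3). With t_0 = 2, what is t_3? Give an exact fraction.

42/31

t_1 = 6/(2 + 3) = 6/5.
t_2 = 6/(6/5 + 3) = 10/7.
t_3 = 6/(10/7 + 3) = 42/31.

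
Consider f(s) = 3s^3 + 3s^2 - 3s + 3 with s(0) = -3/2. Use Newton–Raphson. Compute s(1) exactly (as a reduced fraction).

f'(s) = 9s^2 + 6s - 3.
f(-3/2) = 33/8, f'(-3/2) = 33/4, so s(1) = (-3/2) - (33/8)/(33/4) = -2.

-2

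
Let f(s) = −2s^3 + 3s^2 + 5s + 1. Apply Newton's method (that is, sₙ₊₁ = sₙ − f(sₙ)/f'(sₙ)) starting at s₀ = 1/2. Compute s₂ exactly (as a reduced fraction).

−8383/37154

f'(s) = −6s^2 + 6s + 5.
f(1/2) = 4, f'(1/2) = 13/2, so s₁ = (1/2) − 4/(13/2) = −3/26.
f(−3/26) = 1024/2197, f'(−3/26) = 1429/338, so s₂ = (−3/26) − (1024/2197)/(1429/338) = −8383/37154.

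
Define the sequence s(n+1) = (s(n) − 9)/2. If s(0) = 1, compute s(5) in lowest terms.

−139/16

s(1) = (1 − 9)/2 = −4.
s(2) = ((−4) − 9)/2 = −13/2.
s(3) = ((−13/2) − 9)/2 = −31/4.
s(4) = ((−31/4) − 9)/2 = −67/8.
s(5) = ((−67/8) − 9)/2 = −139/16.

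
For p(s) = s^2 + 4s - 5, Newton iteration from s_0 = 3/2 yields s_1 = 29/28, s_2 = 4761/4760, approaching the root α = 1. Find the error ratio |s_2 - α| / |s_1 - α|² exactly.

14/85

s_1 - α = 29/28 - 1 = 1/28, so |s_1 - α| = 1/28.
s_2 - α = 4761/4760 - 1 = 1/4760, so |s_2 - α| = 1/4760.
|s_1 - α|² = 1/784.
Ratio = (1/4760) / (1/784) = 14/85.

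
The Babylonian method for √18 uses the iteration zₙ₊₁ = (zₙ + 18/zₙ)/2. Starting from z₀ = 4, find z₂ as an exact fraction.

z₁ = (4 + 18/4)/2 = 17/4.
z₂ = (17/4 + 18/(17/4))/2 = 577/136.

577/136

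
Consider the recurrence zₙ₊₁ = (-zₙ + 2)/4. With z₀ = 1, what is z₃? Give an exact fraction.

25/64

z₁ = (-1 + 2)/4 = 1/4.
z₂ = (-(1/4) + 2)/4 = 7/16.
z₃ = (-(7/16) + 2)/4 = 25/64.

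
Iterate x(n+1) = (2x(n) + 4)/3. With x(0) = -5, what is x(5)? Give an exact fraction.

76/27

x(1) = (2·(-5) + 4)/3 = -2.
x(2) = (2·(-2) + 4)/3 = 0.
x(3) = (2·0 + 4)/3 = 4/3.
x(4) = (2·(4/3) + 4)/3 = 20/9.
x(5) = (2·(20/9) + 4)/3 = 76/27.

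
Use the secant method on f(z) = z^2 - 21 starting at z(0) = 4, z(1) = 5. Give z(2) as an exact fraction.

f(4) = -5, f(5) = 4. z(2) = 5 - 4·(5 - 4)/(4 - (-5)) = 41/9.

41/9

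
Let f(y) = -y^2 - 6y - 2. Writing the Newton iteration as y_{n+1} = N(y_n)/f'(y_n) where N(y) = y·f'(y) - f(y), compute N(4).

f'(y) = -2y - 6.
N(y) = y·f'(y) - f(y) = y·(-2y - 6) - (-y^2 - 6y - 2) = -y^2 + 2.
N(4) = -14.

-14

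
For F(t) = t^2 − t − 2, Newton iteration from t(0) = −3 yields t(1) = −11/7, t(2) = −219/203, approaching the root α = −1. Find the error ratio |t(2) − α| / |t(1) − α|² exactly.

7/29

t(1) − α = −11/7 − (−1) = −11/7 + 1 = −4/7, so |t(1) − α| = 4/7.
t(2) − α = −219/203 − (−1) = −219/203 + 1 = −16/203, so |t(2) − α| = 16/203.
|t(1) − α|² = 16/49.
Ratio = (16/203) / (16/49) = 7/29.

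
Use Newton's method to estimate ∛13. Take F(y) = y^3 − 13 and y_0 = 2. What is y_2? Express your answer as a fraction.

35621/15138

F'(y) = 3y^2.
F(2) = −5, F'(2) = 12, so y_1 = 2 − (−5)/12 = 29/12.
F(29/12) = 1925/1728, F'(29/12) = 841/48, so y_2 = (29/12) − (1925/1728)/(841/48) = 35621/15138.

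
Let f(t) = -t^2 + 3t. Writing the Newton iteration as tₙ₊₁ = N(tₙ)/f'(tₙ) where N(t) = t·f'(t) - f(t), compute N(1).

-1

f'(t) = -2t + 3.
N(t) = t·f'(t) - f(t) = t·(-2t + 3) - (-t^2 + 3t) = -t^2.
N(1) = -1.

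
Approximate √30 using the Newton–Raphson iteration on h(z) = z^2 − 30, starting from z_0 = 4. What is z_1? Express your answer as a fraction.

h'(z) = 2z.
h(4) = −14, h'(4) = 8, so z_1 = 4 − (−14)/8 = 23/4.

23/4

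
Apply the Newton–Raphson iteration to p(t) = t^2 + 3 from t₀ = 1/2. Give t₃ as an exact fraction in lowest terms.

17903/12848

p'(t) = 2t.
p(1/2) = 13/4, p'(1/2) = 1, so t₁ = (1/2) - (13/4)/1 = -11/4.
p(-11/4) = 169/16, p'(-11/4) = -11/2, so t₂ = (-11/4) - (169/16)/(-11/2) = -73/88.
p(-73/88) = 28561/7744, p'(-73/88) = -73/44, so t₃ = (-73/88) - (28561/7744)/(-73/44) = 17903/12848.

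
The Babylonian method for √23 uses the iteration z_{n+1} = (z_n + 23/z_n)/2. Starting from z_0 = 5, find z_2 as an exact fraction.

z_1 = (5 + 23/5)/2 = 24/5.
z_2 = (24/5 + 23/(24/5))/2 = 1151/240.

1151/240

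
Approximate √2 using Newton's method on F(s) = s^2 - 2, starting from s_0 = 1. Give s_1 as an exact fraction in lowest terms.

F'(s) = 2s.
F(1) = -1, F'(1) = 2, so s_1 = 1 - (-1)/2 = 3/2.

3/2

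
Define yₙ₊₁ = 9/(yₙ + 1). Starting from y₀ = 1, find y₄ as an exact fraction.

y₁ = 9/(1 + 1) = 9/2.
y₂ = 9/(9/2 + 1) = 18/11.
y₃ = 9/(18/11 + 1) = 99/29.
y₄ = 9/(99/29 + 1) = 261/128.

261/128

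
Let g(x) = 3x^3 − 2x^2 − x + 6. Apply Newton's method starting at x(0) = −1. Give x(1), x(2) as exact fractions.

x(1) = −7/6, x(2) = −219/191

g'(x) = 9x^2 − 4x − 1.
g(−1) = 2, g'(−1) = 12, so x(1) = (−1) − 2/12 = −7/6.
g(−7/6) = −23/72, g'(−7/6) = 191/12, so x(2) = (−7/6) − (−23/72)/(191/12) = −219/191.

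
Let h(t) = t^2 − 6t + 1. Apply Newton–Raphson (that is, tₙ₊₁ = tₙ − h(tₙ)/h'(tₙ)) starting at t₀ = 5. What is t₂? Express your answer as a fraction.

h'(t) = 2t − 6.
h(5) = −4, h'(5) = 4, so t₁ = 5 − (−4)/4 = 6.
h(6) = 1, h'(6) = 6, so t₂ = 6 − 1/6 = 35/6.

35/6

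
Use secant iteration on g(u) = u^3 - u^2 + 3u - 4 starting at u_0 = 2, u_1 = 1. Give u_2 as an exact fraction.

8/7

g(2) = 6, g(1) = -1. u_2 = 1 - (-1)·(1 - 2)/((-1) - 6) = 8/7.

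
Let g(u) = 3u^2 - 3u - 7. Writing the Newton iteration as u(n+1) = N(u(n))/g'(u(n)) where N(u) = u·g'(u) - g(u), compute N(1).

10

g'(u) = 6u - 3.
N(u) = u·g'(u) - g(u) = u·(6u - 3) - (3u^2 - 3u - 7) = 3u^2 + 7.
N(1) = 10.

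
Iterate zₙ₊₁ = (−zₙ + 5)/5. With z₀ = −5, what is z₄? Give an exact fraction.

103/125

z₁ = (−(−5) + 5)/5 = 2.
z₂ = (−2 + 5)/5 = 3/5.
z₃ = (−(3/5) + 5)/5 = 22/25.
z₄ = (−(22/25) + 5)/5 = 103/125.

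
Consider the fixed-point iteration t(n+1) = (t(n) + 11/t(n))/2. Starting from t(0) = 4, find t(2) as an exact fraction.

1433/432

t(1) = (4 + 11/4)/2 = 27/8.
t(2) = (27/8 + 11/(27/8))/2 = 1433/432.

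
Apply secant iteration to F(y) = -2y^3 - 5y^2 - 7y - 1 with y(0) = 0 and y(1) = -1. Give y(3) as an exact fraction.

-1/9

F(0) = -1, F(-1) = 3. y(2) = (-1) - 3·((-1) - 0)/(3 - (-1)) = -1/4.
F(-1) = 3, F(-1/4) = 15/32. y(3) = (-1/4) - (15/32)·((-1/4) - (-1))/((15/32) - 3) = -1/9.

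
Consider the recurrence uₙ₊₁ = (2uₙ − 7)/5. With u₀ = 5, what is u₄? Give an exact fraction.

u₁ = (2·5 − 7)/5 = 3/5.
u₂ = (2·(3/5) − 7)/5 = −29/25.
u₃ = (2·(−29/25) − 7)/5 = −233/125.
u₄ = (2·(−233/125) − 7)/5 = −1341/625.

−1341/625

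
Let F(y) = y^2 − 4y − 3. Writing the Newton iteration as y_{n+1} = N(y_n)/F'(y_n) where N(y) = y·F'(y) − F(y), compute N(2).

7

F'(y) = 2y − 4.
N(y) = y·F'(y) − F(y) = y·(2y − 4) − (y^2 − 4y − 3) = y^2 + 3.
N(2) = 7.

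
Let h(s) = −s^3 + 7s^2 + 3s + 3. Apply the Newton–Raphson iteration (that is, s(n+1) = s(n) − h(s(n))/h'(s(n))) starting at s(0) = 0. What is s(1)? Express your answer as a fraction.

h'(s) = −3s^2 + 14s + 3.
h(0) = 3, h'(0) = 3, so s(1) = 0 − 3/3 = −1.

−1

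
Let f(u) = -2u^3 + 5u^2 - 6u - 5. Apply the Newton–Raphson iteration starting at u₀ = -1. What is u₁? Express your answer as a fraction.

-7/11

f'(u) = -6u^2 + 10u - 6.
f(-1) = 8, f'(-1) = -22, so u₁ = (-1) - 8/(-22) = -7/11.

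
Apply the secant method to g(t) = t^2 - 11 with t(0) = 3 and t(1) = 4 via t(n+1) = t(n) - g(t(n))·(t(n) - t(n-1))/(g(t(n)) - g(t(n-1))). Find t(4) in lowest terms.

3907/1178

g(3) = -2, g(4) = 5. t(2) = 4 - 5·(4 - 3)/(5 - (-2)) = 23/7.
g(4) = 5, g(23/7) = -10/49. t(3) = (23/7) - (-10/49)·((23/7) - 4)/((-10/49) - 5) = 169/51.
g(23/7) = -10/49, g(169/51) = -50/2601. t(4) = (169/51) - (-50/2601)·((169/51) - (23/7))/((-50/2601) - (-10/49)) = 3907/1178.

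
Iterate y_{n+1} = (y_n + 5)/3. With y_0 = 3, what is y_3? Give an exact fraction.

y_1 = (3 + 5)/3 = 8/3.
y_2 = ((8/3) + 5)/3 = 23/9.
y_3 = ((23/9) + 5)/3 = 68/27.

68/27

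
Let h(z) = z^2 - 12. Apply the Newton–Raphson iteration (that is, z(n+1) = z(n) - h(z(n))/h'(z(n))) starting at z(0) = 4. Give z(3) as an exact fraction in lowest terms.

18817/5432

h'(z) = 2z.
h(4) = 4, h'(4) = 8, so z(1) = 4 - 4/8 = 7/2.
h(7/2) = 1/4, h'(7/2) = 7, so z(2) = (7/2) - (1/4)/7 = 97/28.
h(97/28) = 1/784, h'(97/28) = 97/14, so z(3) = (97/28) - (1/784)/(97/14) = 18817/5432.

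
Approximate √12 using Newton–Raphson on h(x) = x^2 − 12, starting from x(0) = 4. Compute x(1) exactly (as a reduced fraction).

h'(x) = 2x.
h(4) = 4, h'(4) = 8, so x(1) = 4 − 4/8 = 7/2.

7/2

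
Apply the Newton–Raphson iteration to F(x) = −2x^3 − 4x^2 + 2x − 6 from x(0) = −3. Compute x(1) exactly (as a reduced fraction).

−39/14

F'(x) = −6x^2 − 8x + 2.
F(−3) = 6, F'(−3) = −28, so x(1) = (−3) − 6/(−28) = −39/14.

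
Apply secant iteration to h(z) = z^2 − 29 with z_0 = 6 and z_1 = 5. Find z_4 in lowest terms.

9074/1685

h(6) = 7, h(5) = −4. z_2 = 5 − (−4)·(5 − 6)/((−4) − 7) = 59/11.
h(5) = −4, h(59/11) = −28/121. z_3 = (59/11) − (−28/121)·((59/11) − 5)/((−28/121) − (−4)) = 307/57.
h(59/11) = −28/121, h(307/57) = 28/3249. z_4 = (307/57) − (28/3249)·((307/57) − (59/11))/((28/3249) − (−28/121)) = 9074/1685.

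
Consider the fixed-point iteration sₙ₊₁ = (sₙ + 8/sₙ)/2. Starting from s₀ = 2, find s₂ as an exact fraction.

17/6

s₁ = (2 + 8/2)/2 = 3.
s₂ = (3 + 8/3)/2 = 17/6.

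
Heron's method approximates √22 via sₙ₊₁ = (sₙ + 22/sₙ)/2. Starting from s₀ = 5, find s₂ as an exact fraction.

s₁ = (5 + 22/5)/2 = 47/10.
s₂ = (47/10 + 22/(47/10))/2 = 4409/940.

4409/940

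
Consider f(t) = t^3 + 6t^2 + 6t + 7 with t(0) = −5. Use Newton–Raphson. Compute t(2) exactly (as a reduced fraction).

f'(t) = 3t^2 + 12t + 6.
f(−5) = 2, f'(−5) = 21, so t(1) = (−5) − 2/21 = −107/21.
f(−107/21) = −764/9261, f'(−107/21) = 3343/147, so t(2) = (−107/21) − (−764/9261)/(3343/147) = −1072339/210609.

−1072339/210609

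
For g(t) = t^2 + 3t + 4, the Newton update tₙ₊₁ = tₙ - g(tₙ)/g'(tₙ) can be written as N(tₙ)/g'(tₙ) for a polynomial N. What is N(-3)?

5

g'(t) = 2t + 3.
N(t) = t·g'(t) - g(t) = t·(2t + 3) - (t^2 + 3t + 4) = t^2 - 4.
N(-3) = 5.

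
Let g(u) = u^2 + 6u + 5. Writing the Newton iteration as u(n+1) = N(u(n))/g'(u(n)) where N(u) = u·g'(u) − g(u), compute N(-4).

11

g'(u) = 2u + 6.
N(u) = u·g'(u) − g(u) = u·(2u + 6) − (u^2 + 6u + 5) = u^2 − 5.
N(-4) = 11.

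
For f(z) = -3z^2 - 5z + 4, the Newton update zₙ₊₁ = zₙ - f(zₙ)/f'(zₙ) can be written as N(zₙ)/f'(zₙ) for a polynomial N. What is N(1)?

-7

f'(z) = -6z - 5.
N(z) = z·f'(z) - f(z) = z·(-6z - 5) - (-3z^2 - 5z + 4) = -3z^2 - 4.
N(1) = -7.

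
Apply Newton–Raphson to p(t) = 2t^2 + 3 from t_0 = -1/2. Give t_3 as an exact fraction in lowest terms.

p'(t) = 4t.
p(-1/2) = 7/2, p'(-1/2) = -2, so t_1 = (-1/2) - (7/2)/(-2) = 5/4.
p(5/4) = 49/8, p'(5/4) = 5, so t_2 = (5/4) - (49/8)/5 = 1/40.
p(1/40) = 2401/800, p'(1/40) = 1/10, so t_3 = (1/40) - (2401/800)/(1/10) = -2399/80.

-2399/80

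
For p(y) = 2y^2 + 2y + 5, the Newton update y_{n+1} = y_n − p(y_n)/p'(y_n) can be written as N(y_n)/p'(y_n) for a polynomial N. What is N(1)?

p'(y) = 4y + 2.
N(y) = y·p'(y) − p(y) = y·(4y + 2) − (2y^2 + 2y + 5) = 2y^2 − 5.
N(1) = −3.

−3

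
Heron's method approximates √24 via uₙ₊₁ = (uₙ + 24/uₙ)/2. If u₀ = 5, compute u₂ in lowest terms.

u₁ = (5 + 24/5)/2 = 49/10.
u₂ = (49/10 + 24/(49/10))/2 = 4801/980.

4801/980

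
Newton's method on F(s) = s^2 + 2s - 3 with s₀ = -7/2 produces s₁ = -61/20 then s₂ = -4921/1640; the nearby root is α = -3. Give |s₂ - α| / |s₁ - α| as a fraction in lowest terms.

s₁ - α = -61/20 - (-3) = -61/20 + 3 = -1/20, so |s₁ - α| = 1/20.
s₂ - α = -4921/1640 - (-3) = -4921/1640 + 3 = -1/1640, so |s₂ - α| = 1/1640.
Ratio = (1/1640) / (1/20) = 1/82.

1/82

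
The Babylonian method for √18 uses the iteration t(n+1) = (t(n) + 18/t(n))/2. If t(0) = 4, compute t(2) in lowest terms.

577/136

t(1) = (4 + 18/4)/2 = 17/4.
t(2) = (17/4 + 18/(17/4))/2 = 577/136.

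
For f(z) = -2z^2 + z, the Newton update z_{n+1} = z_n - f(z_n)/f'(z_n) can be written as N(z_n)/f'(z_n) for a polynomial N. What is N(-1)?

-2

f'(z) = -4z + 1.
N(z) = z·f'(z) - f(z) = z·(-4z + 1) - (-2z^2 + z) = -2z^2.
N(-1) = -2.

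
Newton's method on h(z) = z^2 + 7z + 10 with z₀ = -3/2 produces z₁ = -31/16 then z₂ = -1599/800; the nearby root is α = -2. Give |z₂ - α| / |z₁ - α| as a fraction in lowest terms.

z₁ - α = -31/16 - (-2) = -31/16 + 2 = 1/16, so |z₁ - α| = 1/16.
z₂ - α = -1599/800 - (-2) = -1599/800 + 2 = 1/800, so |z₂ - α| = 1/800.
Ratio = (1/800) / (1/16) = 1/50.

1/50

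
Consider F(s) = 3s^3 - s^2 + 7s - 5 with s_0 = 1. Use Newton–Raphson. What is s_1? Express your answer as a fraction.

F'(s) = 9s^2 - 2s + 7.
F(1) = 4, F'(1) = 14, so s_1 = 1 - 4/14 = 5/7.

5/7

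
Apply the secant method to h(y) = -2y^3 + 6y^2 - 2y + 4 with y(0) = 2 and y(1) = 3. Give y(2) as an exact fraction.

14/5

h(2) = 8, h(3) = -2. y(2) = 3 - (-2)·(3 - 2)/((-2) - 8) = 14/5.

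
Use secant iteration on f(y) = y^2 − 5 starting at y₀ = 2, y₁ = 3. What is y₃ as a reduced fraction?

f(2) = −1, f(3) = 4. y₂ = 3 − 4·(3 − 2)/(4 − (−1)) = 11/5.
f(3) = 4, f(11/5) = −4/25. y₃ = (11/5) − (−4/25)·((11/5) − 3)/((−4/25) − 4) = 29/13.

29/13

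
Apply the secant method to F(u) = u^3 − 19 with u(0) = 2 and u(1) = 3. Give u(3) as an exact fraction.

22441/8443

F(2) = −11, F(3) = 8. u(2) = 3 − 8·(3 − 2)/(8 − (−11)) = 49/19.
F(3) = 8, F(49/19) = −12672/6859. u(3) = (49/19) − (−12672/6859)·((49/19) − 3)/((−12672/6859) − 8) = 22441/8443.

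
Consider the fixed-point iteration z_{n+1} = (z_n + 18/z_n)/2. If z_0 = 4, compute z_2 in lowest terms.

z_1 = (4 + 18/4)/2 = 17/4.
z_2 = (17/4 + 18/(17/4))/2 = 577/136.

577/136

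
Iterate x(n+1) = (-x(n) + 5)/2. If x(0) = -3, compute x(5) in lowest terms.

x(1) = (-(-3) + 5)/2 = 4.
x(2) = (-4 + 5)/2 = 1/2.
x(3) = (-(1/2) + 5)/2 = 9/4.
x(4) = (-(9/4) + 5)/2 = 11/8.
x(5) = (-(11/8) + 5)/2 = 29/16.

29/16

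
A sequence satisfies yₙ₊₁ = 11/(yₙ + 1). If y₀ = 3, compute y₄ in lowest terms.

649/224

y₁ = 11/(3 + 1) = 11/4.
y₂ = 11/(11/4 + 1) = 44/15.
y₃ = 11/(44/15 + 1) = 165/59.
y₄ = 11/(165/59 + 1) = 649/224.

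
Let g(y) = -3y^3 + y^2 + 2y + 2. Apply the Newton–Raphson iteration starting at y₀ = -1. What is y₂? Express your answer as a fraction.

161/459

g'(y) = -9y^2 + 2y + 2.
g(-1) = 4, g'(-1) = -9, so y₁ = (-1) - 4/(-9) = -5/9.
g(-5/9) = 416/243, g'(-5/9) = -17/9, so y₂ = (-5/9) - (416/243)/(-17/9) = 161/459.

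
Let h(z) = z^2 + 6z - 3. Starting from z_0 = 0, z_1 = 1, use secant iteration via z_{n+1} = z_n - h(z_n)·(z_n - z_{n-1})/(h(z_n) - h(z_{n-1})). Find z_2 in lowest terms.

h(0) = -3, h(1) = 4. z_2 = 1 - 4·(1 - 0)/(4 - (-3)) = 3/7.

3/7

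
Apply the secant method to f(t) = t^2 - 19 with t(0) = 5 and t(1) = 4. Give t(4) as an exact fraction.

f(5) = 6, f(4) = -3. t(2) = 4 - (-3)·(4 - 5)/((-3) - 6) = 13/3.
f(4) = -3, f(13/3) = -2/9. t(3) = (13/3) - (-2/9)·((13/3) - 4)/((-2/9) - (-3)) = 109/25.
f(13/3) = -2/9, f(109/25) = 6/625. t(4) = (109/25) - (6/625)·((109/25) - (13/3))/((6/625) - (-2/9)) = 1421/326.

1421/326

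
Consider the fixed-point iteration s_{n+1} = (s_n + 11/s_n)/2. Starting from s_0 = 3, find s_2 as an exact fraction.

s_1 = (3 + 11/3)/2 = 10/3.
s_2 = (10/3 + 11/(10/3))/2 = 199/60.

199/60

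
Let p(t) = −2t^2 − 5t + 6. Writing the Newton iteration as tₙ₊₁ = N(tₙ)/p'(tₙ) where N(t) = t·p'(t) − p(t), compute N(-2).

−14

p'(t) = −4t − 5.
N(t) = t·p'(t) − p(t) = t·(−4t − 5) − (−2t^2 − 5t + 6) = −2t^2 − 6.
N(-2) = −14.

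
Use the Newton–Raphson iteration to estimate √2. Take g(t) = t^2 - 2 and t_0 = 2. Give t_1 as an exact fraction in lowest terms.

g'(t) = 2t.
g(2) = 2, g'(2) = 4, so t_1 = 2 - 2/4 = 3/2.

3/2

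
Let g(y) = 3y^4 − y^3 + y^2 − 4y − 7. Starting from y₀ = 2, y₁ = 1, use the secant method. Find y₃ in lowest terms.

962611/557387

g(2) = 29, g(1) = −8. y₂ = 1 − (−8)·(1 − 2)/((−8) − 29) = 45/37.
g(1) = −8, g(45/37) = −10534192/1874161. y₃ = (45/37) − (−10534192/1874161)·((45/37) − 1)/((−10534192/1874161) − (−8)) = 962611/557387.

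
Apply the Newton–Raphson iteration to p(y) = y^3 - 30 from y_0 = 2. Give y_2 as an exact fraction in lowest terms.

15407/4761

p'(y) = 3y^2.
p(2) = -22, p'(2) = 12, so y_1 = 2 - (-22)/12 = 23/6.
p(23/6) = 5687/216, p'(23/6) = 529/12, so y_2 = (23/6) - (5687/216)/(529/12) = 15407/4761.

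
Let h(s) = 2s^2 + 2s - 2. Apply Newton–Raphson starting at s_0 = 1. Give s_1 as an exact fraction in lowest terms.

2/3

h'(s) = 4s + 2.
h(1) = 2, h'(1) = 6, so s_1 = 1 - 2/6 = 2/3.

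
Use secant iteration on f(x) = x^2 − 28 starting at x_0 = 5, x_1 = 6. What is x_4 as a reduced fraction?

f(5) = −3, f(6) = 8. x_2 = 6 − 8·(6 − 5)/(8 − (−3)) = 58/11.
f(6) = 8, f(58/11) = −24/121. x_3 = (58/11) − (−24/121)·((58/11) − 6)/((−24/121) − 8) = 164/31.
f(58/11) = −24/121, f(164/31) = −12/961. x_4 = (164/31) − (−12/961)·((164/31) − (58/11))/((−12/961) − (−24/121)) = 9530/1801.

9530/1801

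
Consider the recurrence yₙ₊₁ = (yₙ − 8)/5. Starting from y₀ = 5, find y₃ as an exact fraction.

y₁ = (5 − 8)/5 = −3/5.
y₂ = ((−3/5) − 8)/5 = −43/25.
y₃ = ((−43/25) − 8)/5 = −243/125.

−243/125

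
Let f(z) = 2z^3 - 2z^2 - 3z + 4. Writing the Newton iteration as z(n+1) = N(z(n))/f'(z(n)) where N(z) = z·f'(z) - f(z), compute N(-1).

f'(z) = 6z^2 - 4z - 3.
N(z) = z·f'(z) - f(z) = z·(6z^2 - 4z - 3) - (2z^3 - 2z^2 - 3z + 4) = 4z^3 - 2z^2 - 4.
N(-1) = -10.

-10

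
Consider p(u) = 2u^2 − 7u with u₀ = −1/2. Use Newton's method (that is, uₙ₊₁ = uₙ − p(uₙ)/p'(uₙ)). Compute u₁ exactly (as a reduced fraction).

−1/18

p'(u) = 4u − 7.
p(−1/2) = 4, p'(−1/2) = −9, so u₁ = (−1/2) − 4/(−9) = −1/18.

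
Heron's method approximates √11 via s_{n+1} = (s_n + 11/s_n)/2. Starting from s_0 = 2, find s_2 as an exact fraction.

401/120

s_1 = (2 + 11/2)/2 = 15/4.
s_2 = (15/4 + 11/(15/4))/2 = 401/120.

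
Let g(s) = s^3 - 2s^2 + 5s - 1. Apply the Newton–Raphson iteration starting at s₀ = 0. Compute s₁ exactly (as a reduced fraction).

1/5

g'(s) = 3s^2 - 4s + 5.
g(0) = -1, g'(0) = 5, so s₁ = 0 - (-1)/5 = 1/5.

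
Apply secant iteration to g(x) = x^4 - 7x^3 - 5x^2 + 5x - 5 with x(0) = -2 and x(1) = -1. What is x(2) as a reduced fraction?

g(-2) = 37, g(-1) = -7. x(2) = (-1) - (-7)·((-1) - (-2))/((-7) - 37) = -51/44.

-51/44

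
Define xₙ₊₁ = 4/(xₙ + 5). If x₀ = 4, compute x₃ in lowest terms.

196/281

x₁ = 4/(4 + 5) = 4/9.
x₂ = 4/(4/9 + 5) = 36/49.
x₃ = 4/(36/49 + 5) = 196/281.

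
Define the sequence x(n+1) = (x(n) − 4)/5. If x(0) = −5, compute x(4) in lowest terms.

−629/625

x(1) = ((−5) − 4)/5 = −9/5.
x(2) = ((−9/5) − 4)/5 = −29/25.
x(3) = ((−29/25) − 4)/5 = −129/125.
x(4) = ((−129/125) − 4)/5 = −629/625.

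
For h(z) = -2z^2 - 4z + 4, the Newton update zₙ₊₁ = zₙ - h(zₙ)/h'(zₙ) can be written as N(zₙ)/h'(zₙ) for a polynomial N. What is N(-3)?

h'(z) = -4z - 4.
N(z) = z·h'(z) - h(z) = z·(-4z - 4) - (-2z^2 - 4z + 4) = -2z^2 - 4.
N(-3) = -22.

-22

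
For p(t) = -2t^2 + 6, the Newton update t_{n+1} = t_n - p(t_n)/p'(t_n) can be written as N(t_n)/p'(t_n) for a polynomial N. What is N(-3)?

p'(t) = -4t.
N(t) = t·p'(t) - p(t) = t·(-4t) - (-2t^2 + 6) = -2t^2 - 6.
N(-3) = -24.

-24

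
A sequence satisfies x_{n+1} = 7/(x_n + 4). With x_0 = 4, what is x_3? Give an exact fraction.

273/212

x_1 = 7/(4 + 4) = 7/8.
x_2 = 7/(7/8 + 4) = 56/39.
x_3 = 7/(56/39 + 4) = 273/212.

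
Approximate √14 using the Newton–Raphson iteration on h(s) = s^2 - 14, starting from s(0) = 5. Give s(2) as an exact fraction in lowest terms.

2921/780

h'(s) = 2s.
h(5) = 11, h'(5) = 10, so s(1) = 5 - 11/10 = 39/10.
h(39/10) = 121/100, h'(39/10) = 39/5, so s(2) = (39/10) - (121/100)/(39/5) = 2921/780.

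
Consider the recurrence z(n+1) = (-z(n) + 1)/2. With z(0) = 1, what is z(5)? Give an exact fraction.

5/16

z(1) = (-1 + 1)/2 = 0.
z(2) = (-0 + 1)/2 = 1/2.
z(3) = (-(1/2) + 1)/2 = 1/4.
z(4) = (-(1/4) + 1)/2 = 3/8.
z(5) = (-(3/8) + 1)/2 = 5/16.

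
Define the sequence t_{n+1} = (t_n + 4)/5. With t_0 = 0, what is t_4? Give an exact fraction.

t_1 = (0 + 4)/5 = 4/5.
t_2 = ((4/5) + 4)/5 = 24/25.
t_3 = ((24/25) + 4)/5 = 124/125.
t_4 = ((124/125) + 4)/5 = 624/625.

624/625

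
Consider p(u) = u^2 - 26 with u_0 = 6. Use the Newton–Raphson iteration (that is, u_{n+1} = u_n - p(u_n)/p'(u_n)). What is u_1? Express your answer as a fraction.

p'(u) = 2u.
p(6) = 10, p'(6) = 12, so u_1 = 6 - 10/12 = 31/6.

31/6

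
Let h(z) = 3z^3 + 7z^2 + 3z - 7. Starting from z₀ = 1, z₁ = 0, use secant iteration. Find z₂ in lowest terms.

7/13

h(1) = 6, h(0) = -7. z₂ = 0 - (-7)·(0 - 1)/((-7) - 6) = 7/13.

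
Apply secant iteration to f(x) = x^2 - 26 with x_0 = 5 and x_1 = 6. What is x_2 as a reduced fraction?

56/11

f(5) = -1, f(6) = 10. x_2 = 6 - 10·(6 - 5)/(10 - (-1)) = 56/11.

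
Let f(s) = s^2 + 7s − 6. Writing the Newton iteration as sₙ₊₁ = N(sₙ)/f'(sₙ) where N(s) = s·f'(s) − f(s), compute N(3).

15

f'(s) = 2s + 7.
N(s) = s·f'(s) − f(s) = s·(2s + 7) − (s^2 + 7s − 6) = s^2 + 6.
N(3) = 15.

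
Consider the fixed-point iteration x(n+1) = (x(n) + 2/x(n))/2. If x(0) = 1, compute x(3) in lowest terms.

577/408

x(1) = (1 + 2/1)/2 = 3/2.
x(2) = (3/2 + 2/(3/2))/2 = 17/12.
x(3) = (17/12 + 2/(17/12))/2 = 577/408.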